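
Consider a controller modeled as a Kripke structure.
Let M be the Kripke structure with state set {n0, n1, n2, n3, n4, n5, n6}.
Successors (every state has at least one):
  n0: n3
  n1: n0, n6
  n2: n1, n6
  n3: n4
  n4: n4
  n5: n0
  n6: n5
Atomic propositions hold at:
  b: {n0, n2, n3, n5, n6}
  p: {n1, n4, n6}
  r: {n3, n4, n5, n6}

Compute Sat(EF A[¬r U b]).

{n0, n1, n2, n3, n5, n6}

Sat(¬r) = {n0, n1, n2}
A[¬r U b]: least fixpoint, start Z0 = Sat(b) = {n0, n2, n3, n5, n6}, add states in Sat(¬r) with every successor in Z. Z1 = {n0, n1, n2, n3, n5, n6}; fixed.
Sat(A[¬r U b]) = {n0, n1, n2, n3, n5, n6}
EF A[¬r U b]: least fixpoint, start Z0 = {n0, n1, n2, n3, n5, n6}, add states with some successor in Z. Already a fixed point.
Sat(EF A[¬r U b]) = {n0, n1, n2, n3, n5, n6}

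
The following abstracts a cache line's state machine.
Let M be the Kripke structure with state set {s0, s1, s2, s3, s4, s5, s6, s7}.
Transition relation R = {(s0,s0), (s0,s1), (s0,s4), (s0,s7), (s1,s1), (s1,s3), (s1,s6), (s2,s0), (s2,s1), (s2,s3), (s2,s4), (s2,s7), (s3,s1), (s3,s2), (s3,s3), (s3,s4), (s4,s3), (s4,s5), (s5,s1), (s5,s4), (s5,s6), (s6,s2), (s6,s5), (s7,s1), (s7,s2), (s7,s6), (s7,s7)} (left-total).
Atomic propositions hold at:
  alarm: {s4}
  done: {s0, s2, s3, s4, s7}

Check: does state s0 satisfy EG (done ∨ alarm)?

Sat(done ∨ alarm) = {s0, s2, s3, s4, s7}
EG (done ∨ alarm): greatest fixpoint, start Z0 = {s0, s2, s3, s4, s7}, keep only states in Sat with some successor in Z. Already a fixed point.
Sat(EG (done ∨ alarm)) = {s0, s2, s3, s4, s7}
s0 ∈ Sat(EG (done ∨ alarm)) = {s0, s2, s3, s4, s7}, so the formula holds at s0.

Yes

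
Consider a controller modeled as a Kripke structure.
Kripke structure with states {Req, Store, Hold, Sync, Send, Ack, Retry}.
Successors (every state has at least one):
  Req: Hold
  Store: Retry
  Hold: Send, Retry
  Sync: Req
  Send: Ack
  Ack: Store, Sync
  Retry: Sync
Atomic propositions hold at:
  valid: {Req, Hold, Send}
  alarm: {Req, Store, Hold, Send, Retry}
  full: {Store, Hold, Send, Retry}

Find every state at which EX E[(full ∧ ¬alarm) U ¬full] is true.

Sat(¬alarm) = {Sync, Ack}
Sat(full ∧ ¬alarm) = ∅
Sat(¬full) = {Req, Sync, Ack}
E[(full ∧ ¬alarm) U ¬full]: least fixpoint, start Z0 = Sat(¬full) = {Req, Sync, Ack}, add states in Sat(full ∧ ¬alarm) with some successor in Z. Already a fixed point.
Sat(E[(full ∧ ¬alarm) U ¬full]) = {Req, Sync, Ack}
Sat(EX E[(full ∧ ¬alarm) U ¬full]) = {s : some successor in {Req, Sync, Ack}} = {Sync, Send, Ack, Retry}

{Sync, Send, Ack, Retry}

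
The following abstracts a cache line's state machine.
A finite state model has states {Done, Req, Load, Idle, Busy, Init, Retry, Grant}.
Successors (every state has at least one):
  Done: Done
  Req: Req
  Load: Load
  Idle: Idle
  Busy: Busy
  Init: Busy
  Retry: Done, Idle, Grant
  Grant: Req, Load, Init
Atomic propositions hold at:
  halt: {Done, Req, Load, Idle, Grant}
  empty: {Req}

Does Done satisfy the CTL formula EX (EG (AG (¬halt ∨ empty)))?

Sat(¬halt) = {Busy, Init, Retry}
Sat(¬halt ∨ empty) = {Req, Busy, Init, Retry}
AG (¬halt ∨ empty): greatest fixpoint, start Z0 = {Req, Busy, Init, Retry}, keep only states in Sat with every successor in Z. Z1 = {Req, Busy, Init}; fixed.
Sat(AG (¬halt ∨ empty)) = {Req, Busy, Init}
EG (AG (¬halt ∨ empty)): greatest fixpoint, start Z0 = {Req, Busy, Init}, keep only states in Sat with some successor in Z. Already a fixed point.
Sat(EG (AG (¬halt ∨ empty))) = {Req, Busy, Init}
Sat(EX (EG (AG (¬halt ∨ empty)))) = {s : some successor in {Req, Busy, Init}} = {Req, Busy, Init, Grant}
Done ∉ Sat(EX (EG (AG (¬halt ∨ empty)))) = {Req, Busy, Init, Grant}, so the formula does not hold at Done.

No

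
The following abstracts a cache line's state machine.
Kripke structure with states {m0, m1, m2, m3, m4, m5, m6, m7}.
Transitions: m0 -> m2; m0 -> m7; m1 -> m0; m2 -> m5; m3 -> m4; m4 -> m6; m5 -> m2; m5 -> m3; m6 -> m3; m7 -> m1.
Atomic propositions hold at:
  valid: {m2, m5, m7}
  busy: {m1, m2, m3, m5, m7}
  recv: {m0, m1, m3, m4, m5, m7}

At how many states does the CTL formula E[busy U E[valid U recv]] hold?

7

E[valid U recv]: least fixpoint, start Z0 = Sat(recv) = {m0, m1, m3, m4, m5, m7}, add states in Sat(valid) with some successor in Z. Z1 = {m0, m1, m2, m3, m4, m5, m7}; fixed.
Sat(E[valid U recv]) = {m0, m1, m2, m3, m4, m5, m7}
E[busy U E[valid U recv]]: least fixpoint, start Z0 = Sat(E[valid U recv]) = {m0, m1, m2, m3, m4, m5, m7}, add states in Sat(busy) with some successor in Z. Already a fixed point.
Sat(E[busy U E[valid U recv]]) = {m0, m1, m2, m3, m4, m5, m7}
|Sat(E[busy U E[valid U recv]])| = |{m0, m1, m2, m3, m4, m5, m7}| = 7.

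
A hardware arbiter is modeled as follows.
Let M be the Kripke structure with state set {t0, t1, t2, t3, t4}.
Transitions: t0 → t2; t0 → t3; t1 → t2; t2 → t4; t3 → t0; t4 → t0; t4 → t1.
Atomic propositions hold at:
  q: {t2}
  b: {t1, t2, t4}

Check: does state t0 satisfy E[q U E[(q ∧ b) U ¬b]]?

Sat(q ∧ b) = {t2}
Sat(¬b) = {t0, t3}
E[(q ∧ b) U ¬b]: least fixpoint, start Z0 = Sat(¬b) = {t0, t3}, add states in Sat(q ∧ b) with some successor in Z. Already a fixed point.
Sat(E[(q ∧ b) U ¬b]) = {t0, t3}
E[q U E[(q ∧ b) U ¬b]]: least fixpoint, start Z0 = Sat(E[(q ∧ b) U ¬b]) = {t0, t3}, add states in Sat(q) with some successor in Z. Already a fixed point.
Sat(E[q U E[(q ∧ b) U ¬b]]) = {t0, t3}
t0 ∈ Sat(E[q U E[(q ∧ b) U ¬b]]) = {t0, t3}, so the formula holds at t0.

Yes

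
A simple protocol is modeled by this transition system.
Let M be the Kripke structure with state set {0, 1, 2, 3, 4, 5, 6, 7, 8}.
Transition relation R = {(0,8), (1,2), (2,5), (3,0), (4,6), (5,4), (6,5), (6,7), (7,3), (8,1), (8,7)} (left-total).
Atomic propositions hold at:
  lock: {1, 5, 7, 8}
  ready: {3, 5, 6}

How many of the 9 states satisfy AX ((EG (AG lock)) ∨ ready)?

AG lock: greatest fixpoint, start Z0 = {1, 5, 7, 8}, keep only states in Sat with every successor in Z. Z1 = {8}; Z2 = ∅; fixed.
Sat(AG lock) = ∅
EG (AG lock): greatest fixpoint, start Z0 = ∅, keep only states in Sat with some successor in Z. Already a fixed point.
Sat(EG (AG lock)) = ∅
Sat((EG (AG lock)) ∨ ready) = {3, 5, 6}
Sat(AX ((EG (AG lock)) ∨ ready)) = {s : every successor in {3, 5, 6}} = {2, 4, 7}
|Sat(AX ((EG (AG lock)) ∨ ready))| = |{2, 4, 7}| = 3.

3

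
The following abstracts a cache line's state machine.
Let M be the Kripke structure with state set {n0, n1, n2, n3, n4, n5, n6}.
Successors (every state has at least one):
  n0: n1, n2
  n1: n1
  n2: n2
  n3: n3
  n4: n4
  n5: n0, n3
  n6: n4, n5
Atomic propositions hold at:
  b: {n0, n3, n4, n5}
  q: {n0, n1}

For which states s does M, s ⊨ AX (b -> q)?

Sat(b -> q) = {n0, n1, n2, n6}
Sat(AX (b -> q)) = {s : every successor in {n0, n1, n2, n6}} = {n0, n1, n2}

{n0, n1, n2}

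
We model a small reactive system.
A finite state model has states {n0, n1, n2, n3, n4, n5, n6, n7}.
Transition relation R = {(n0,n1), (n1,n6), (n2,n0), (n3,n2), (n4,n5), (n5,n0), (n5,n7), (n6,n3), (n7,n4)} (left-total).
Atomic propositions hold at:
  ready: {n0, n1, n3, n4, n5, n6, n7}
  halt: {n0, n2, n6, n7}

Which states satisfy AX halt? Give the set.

Sat(AX halt) = {s : every successor in {n0, n2, n6, n7}} = {n1, n2, n3, n5}

{n1, n2, n3, n5}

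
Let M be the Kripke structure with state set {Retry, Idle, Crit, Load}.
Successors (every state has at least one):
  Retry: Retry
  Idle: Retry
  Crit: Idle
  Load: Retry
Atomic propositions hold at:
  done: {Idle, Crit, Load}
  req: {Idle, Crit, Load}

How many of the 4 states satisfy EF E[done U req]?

E[done U req]: least fixpoint, start Z0 = Sat(req) = {Idle, Crit, Load}, add states in Sat(done) with some successor in Z. Already a fixed point.
Sat(E[done U req]) = {Idle, Crit, Load}
EF E[done U req]: least fixpoint, start Z0 = {Idle, Crit, Load}, add states with some successor in Z. Already a fixed point.
Sat(EF E[done U req]) = {Idle, Crit, Load}
|Sat(EF E[done U req])| = |{Idle, Crit, Load}| = 3.

3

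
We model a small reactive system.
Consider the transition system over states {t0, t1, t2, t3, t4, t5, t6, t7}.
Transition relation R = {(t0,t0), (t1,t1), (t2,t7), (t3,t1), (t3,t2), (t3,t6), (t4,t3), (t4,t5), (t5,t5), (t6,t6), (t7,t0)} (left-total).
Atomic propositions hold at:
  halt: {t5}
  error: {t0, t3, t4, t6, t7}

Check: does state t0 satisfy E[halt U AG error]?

Yes

AG error: greatest fixpoint, start Z0 = {t0, t3, t4, t6, t7}, keep only states in Sat with every successor in Z. Z1 = {t0, t6, t7}; fixed.
Sat(AG error) = {t0, t6, t7}
E[halt U AG error]: least fixpoint, start Z0 = Sat(AG error) = {t0, t6, t7}, add states in Sat(halt) with some successor in Z. Already a fixed point.
Sat(E[halt U AG error]) = {t0, t6, t7}
t0 ∈ Sat(E[halt U AG error]) = {t0, t6, t7}, so the formula holds at t0.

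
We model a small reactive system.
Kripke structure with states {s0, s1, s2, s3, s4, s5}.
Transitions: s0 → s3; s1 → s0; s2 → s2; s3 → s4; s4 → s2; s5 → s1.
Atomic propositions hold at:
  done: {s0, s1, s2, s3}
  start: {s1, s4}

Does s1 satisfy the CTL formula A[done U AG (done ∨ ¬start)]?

No

Sat(¬start) = {s0, s2, s3, s5}
Sat(done ∨ ¬start) = {s0, s1, s2, s3, s5}
AG (done ∨ ¬start): greatest fixpoint, start Z0 = {s0, s1, s2, s3, s5}, keep only states in Sat with every successor in Z. Z1 = {s0, s1, s2, s5}; Z2 = {s1, s2, s5}; Z3 = {s2, s5}; Z4 = {s2}; fixed.
Sat(AG (done ∨ ¬start)) = {s2}
A[done U AG (done ∨ ¬start)]: least fixpoint, start Z0 = Sat(AG (done ∨ ¬start)) = {s2}, add states in Sat(done) with every successor in Z. Already a fixed point.
Sat(A[done U AG (done ∨ ¬start)]) = {s2}
s1 ∉ Sat(A[done U AG (done ∨ ¬start)]) = {s2}, so the formula does not hold at s1.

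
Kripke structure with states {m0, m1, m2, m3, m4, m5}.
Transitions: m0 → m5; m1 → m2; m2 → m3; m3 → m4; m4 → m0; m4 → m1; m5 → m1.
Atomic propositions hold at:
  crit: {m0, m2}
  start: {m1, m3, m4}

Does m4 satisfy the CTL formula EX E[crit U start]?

E[crit U start]: least fixpoint, start Z0 = Sat(start) = {m1, m3, m4}, add states in Sat(crit) with some successor in Z. Z1 = {m1, m2, m3, m4}; fixed.
Sat(E[crit U start]) = {m1, m2, m3, m4}
Sat(EX E[crit U start]) = {s : some successor in {m1, m2, m3, m4}} = {m1, m2, m3, m4, m5}
m4 ∈ Sat(EX E[crit U start]) = {m1, m2, m3, m4, m5}, so the formula holds at m4.

Yes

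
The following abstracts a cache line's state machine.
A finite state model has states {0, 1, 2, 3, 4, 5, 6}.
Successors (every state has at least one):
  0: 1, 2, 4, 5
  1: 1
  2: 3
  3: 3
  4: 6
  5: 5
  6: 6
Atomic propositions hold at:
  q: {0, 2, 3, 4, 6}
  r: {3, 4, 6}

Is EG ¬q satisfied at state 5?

Sat(¬q) = {1, 5}
EG ¬q: greatest fixpoint, start Z0 = {1, 5}, keep only states in Sat with some successor in Z. Already a fixed point.
Sat(EG ¬q) = {1, 5}
5 ∈ Sat(EG ¬q) = {1, 5}, so the formula holds at 5.

Yes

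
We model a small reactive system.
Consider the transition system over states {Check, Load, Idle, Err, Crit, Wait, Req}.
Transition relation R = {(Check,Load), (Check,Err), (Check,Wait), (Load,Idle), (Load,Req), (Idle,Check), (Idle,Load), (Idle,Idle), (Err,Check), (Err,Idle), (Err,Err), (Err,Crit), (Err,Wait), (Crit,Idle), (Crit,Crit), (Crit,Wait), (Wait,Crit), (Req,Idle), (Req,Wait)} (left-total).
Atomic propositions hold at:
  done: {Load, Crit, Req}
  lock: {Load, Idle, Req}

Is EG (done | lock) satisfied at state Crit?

Sat(done | lock) = {Load, Idle, Crit, Req}
EG (done | lock): greatest fixpoint, start Z0 = {Load, Idle, Crit, Req}, keep only states in Sat with some successor in Z. Already a fixed point.
Sat(EG (done | lock)) = {Load, Idle, Crit, Req}
Crit ∈ Sat(EG (done | lock)) = {Load, Idle, Crit, Req}, so the formula holds at Crit.

Yes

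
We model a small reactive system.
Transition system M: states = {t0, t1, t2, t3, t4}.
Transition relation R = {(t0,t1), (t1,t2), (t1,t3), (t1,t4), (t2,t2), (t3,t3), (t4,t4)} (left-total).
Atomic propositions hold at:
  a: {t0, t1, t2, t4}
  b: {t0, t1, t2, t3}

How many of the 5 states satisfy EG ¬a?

1

Sat(¬a) = {t3}
EG ¬a: greatest fixpoint, start Z0 = {t3}, keep only states in Sat with some successor in Z. Already a fixed point.
Sat(EG ¬a) = {t3}
|Sat(EG ¬a)| = |{t3}| = 1.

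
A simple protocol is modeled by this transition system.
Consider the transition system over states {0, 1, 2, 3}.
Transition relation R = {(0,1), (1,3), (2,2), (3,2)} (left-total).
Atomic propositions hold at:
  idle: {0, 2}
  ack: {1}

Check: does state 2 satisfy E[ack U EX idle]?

Sat(EX idle) = {s : some successor in {0, 2}} = {2, 3}
E[ack U EX idle]: least fixpoint, start Z0 = Sat(EX idle) = {2, 3}, add states in Sat(ack) with some successor in Z. Z1 = {1, 2, 3}; fixed.
Sat(E[ack U EX idle]) = {1, 2, 3}
2 ∈ Sat(E[ack U EX idle]) = {1, 2, 3}, so the formula holds at 2.

Yes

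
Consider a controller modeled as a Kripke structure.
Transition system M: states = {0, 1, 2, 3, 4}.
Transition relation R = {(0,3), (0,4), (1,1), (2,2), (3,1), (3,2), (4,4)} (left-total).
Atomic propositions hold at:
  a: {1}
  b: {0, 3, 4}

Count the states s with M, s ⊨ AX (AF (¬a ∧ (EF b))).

Sat(¬a) = {0, 2, 3, 4}
EF b: least fixpoint, start Z0 = {0, 3, 4}, add states with some successor in Z. Already a fixed point.
Sat(EF b) = {0, 3, 4}
Sat(¬a ∧ (EF b)) = {0, 3, 4}
AF (¬a ∧ (EF b)): least fixpoint, start Z0 = {0, 3, 4}, add states with every successor in Z. Already a fixed point.
Sat(AF (¬a ∧ (EF b))) = {0, 3, 4}
Sat(AX (AF (¬a ∧ (EF b)))) = {s : every successor in {0, 3, 4}} = {0, 4}
|Sat(AX (AF (¬a ∧ (EF b))))| = |{0, 4}| = 2.

2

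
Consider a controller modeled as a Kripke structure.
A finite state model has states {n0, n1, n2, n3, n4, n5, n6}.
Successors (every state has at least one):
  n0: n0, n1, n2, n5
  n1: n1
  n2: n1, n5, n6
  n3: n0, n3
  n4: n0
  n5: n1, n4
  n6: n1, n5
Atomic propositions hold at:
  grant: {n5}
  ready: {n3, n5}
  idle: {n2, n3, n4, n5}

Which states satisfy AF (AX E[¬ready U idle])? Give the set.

Sat(¬ready) = {n0, n1, n2, n4, n6}
E[¬ready U idle]: least fixpoint, start Z0 = Sat(idle) = {n2, n3, n4, n5}, add states in Sat(¬ready) with some successor in Z. Z1 = {n0, n2, n3, n4, n5, n6}; fixed.
Sat(E[¬ready U idle]) = {n0, n2, n3, n4, n5, n6}
Sat(AX E[¬ready U idle]) = {s : every successor in {n0, n2, n3, n4, n5, n6}} = {n3, n4}
AF (AX E[¬ready U idle]): least fixpoint, start Z0 = {n3, n4}, add states with every successor in Z. Already a fixed point.
Sat(AF (AX E[¬ready U idle])) = {n3, n4}

{n3, n4}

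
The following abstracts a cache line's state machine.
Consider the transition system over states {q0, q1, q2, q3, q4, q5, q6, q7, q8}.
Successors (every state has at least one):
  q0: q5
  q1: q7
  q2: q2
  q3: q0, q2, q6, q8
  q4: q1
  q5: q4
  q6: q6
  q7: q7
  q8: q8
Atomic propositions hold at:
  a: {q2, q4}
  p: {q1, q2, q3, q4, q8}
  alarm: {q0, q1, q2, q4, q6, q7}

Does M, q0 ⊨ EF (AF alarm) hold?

AF alarm: least fixpoint, start Z0 = {q0, q1, q2, q4, q6, q7}, add states with every successor in Z. Z1 = {q0, q1, q2, q4, q5, q6, q7}; fixed.
Sat(AF alarm) = {q0, q1, q2, q4, q5, q6, q7}
EF (AF alarm): least fixpoint, start Z0 = {q0, q1, q2, q4, q5, q6, q7}, add states with some successor in Z. Z1 = {q0, q1, q2, q3, q4, q5, q6, q7}; fixed.
Sat(EF (AF alarm)) = {q0, q1, q2, q3, q4, q5, q6, q7}
q0 ∈ Sat(EF (AF alarm)) = {q0, q1, q2, q3, q4, q5, q6, q7}, so the formula holds at q0.

Yes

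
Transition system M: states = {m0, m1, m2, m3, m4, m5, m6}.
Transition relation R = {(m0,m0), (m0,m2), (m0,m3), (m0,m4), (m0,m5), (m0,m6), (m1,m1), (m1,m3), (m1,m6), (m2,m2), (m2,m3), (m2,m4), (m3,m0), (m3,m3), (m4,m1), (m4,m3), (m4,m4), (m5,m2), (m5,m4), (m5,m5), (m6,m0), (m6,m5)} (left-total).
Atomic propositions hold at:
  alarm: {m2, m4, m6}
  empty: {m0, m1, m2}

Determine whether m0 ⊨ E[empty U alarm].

E[empty U alarm]: least fixpoint, start Z0 = Sat(alarm) = {m2, m4, m6}, add states in Sat(empty) with some successor in Z. Z1 = {m0, m1, m2, m4, m6}; fixed.
Sat(E[empty U alarm]) = {m0, m1, m2, m4, m6}
m0 ∈ Sat(E[empty U alarm]) = {m0, m1, m2, m4, m6}, so the formula holds at m0.

Yes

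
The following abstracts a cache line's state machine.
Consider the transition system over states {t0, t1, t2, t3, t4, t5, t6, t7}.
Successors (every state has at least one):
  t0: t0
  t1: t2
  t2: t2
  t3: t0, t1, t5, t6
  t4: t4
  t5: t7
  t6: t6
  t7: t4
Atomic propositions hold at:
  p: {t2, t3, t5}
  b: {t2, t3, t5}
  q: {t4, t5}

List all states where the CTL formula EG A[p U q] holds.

A[p U q]: least fixpoint, start Z0 = Sat(q) = {t4, t5}, add states in Sat(p) with every successor in Z. Already a fixed point.
Sat(A[p U q]) = {t4, t5}
EG A[p U q]: greatest fixpoint, start Z0 = {t4, t5}, keep only states in Sat with some successor in Z. Z1 = {t4}; fixed.
Sat(EG A[p U q]) = {t4}

{t4}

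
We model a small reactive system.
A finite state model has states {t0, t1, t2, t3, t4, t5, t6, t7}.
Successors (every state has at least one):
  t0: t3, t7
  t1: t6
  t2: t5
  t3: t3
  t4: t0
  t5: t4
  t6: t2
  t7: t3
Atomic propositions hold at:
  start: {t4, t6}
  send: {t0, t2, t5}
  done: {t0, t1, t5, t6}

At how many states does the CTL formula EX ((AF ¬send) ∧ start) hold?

2

Sat(¬send) = {t1, t3, t4, t6, t7}
AF ¬send: least fixpoint, start Z0 = {t1, t3, t4, t6, t7}, add states with every successor in Z. Z1 = {t0, t1, t3, t4, t5, t6, t7}; Z2 = {t0, t1, t2, t3, t4, t5, t6, t7}; fixed.
Sat(AF ¬send) = {t0, t1, t2, t3, t4, t5, t6, t7}
Sat((AF ¬send) ∧ start) = {t4, t6}
Sat(EX ((AF ¬send) ∧ start)) = {s : some successor in {t4, t6}} = {t1, t5}
|Sat(EX ((AF ¬send) ∧ start))| = |{t1, t5}| = 2.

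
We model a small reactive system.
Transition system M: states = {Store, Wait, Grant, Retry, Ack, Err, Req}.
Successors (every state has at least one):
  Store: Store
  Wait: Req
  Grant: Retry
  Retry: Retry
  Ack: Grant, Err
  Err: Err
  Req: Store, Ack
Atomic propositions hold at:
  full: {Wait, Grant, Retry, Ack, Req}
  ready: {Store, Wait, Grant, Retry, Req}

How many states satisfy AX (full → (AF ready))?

AF ready: least fixpoint, start Z0 = {Store, Wait, Grant, Retry, Req}, add states with every successor in Z. Already a fixed point.
Sat(AF ready) = {Store, Wait, Grant, Retry, Req}
Sat(full → (AF ready)) = {Store, Wait, Grant, Retry, Err, Req}
Sat(AX (full → (AF ready))) = {s : every successor in {Store, Wait, Grant, Retry, Err, Req}} = {Store, Wait, Grant, Retry, Ack, Err}
|Sat(AX (full → (AF ready)))| = |{Store, Wait, Grant, Retry, Ack, Err}| = 6.

6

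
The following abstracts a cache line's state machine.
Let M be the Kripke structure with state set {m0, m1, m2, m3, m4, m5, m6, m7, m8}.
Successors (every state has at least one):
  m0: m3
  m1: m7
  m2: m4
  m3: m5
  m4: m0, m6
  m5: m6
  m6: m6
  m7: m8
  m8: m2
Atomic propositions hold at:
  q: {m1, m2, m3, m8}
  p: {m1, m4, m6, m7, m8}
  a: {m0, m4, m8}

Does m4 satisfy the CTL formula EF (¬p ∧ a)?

Yes

Sat(¬p) = {m0, m2, m3, m5}
Sat(¬p ∧ a) = {m0}
EF (¬p ∧ a): least fixpoint, start Z0 = {m0}, add states with some successor in Z. Z1 = {m0, m4}; Z2 = {m0, m2, m4}; Z3 = {m0, m2, m4, m8}; Z4 = {m0, m2, m4, m7, m8}; Z5 = {m0, m1, m2, m4, m7, m8}; fixed.
Sat(EF (¬p ∧ a)) = {m0, m1, m2, m4, m7, m8}
m4 ∈ Sat(EF (¬p ∧ a)) = {m0, m1, m2, m4, m7, m8}, so the formula holds at m4.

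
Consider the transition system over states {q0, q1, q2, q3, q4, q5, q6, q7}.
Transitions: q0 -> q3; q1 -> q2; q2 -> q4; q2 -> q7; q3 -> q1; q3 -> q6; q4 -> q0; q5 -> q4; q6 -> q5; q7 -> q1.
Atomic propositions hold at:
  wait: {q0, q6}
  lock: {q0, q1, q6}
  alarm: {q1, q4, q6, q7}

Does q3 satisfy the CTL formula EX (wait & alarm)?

Yes

Sat(wait & alarm) = {q6}
Sat(EX (wait & alarm)) = {s : some successor in {q6}} = {q3}
q3 ∈ Sat(EX (wait & alarm)) = {q3}, so the formula holds at q3.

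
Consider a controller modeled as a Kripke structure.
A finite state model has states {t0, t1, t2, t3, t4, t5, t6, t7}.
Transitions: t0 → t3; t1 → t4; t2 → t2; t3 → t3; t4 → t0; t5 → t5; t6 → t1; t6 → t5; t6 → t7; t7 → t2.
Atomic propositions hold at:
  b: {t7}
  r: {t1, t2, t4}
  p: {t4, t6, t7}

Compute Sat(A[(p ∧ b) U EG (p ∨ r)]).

Sat(p ∧ b) = {t7}
Sat(p ∨ r) = {t1, t2, t4, t6, t7}
EG (p ∨ r): greatest fixpoint, start Z0 = {t1, t2, t4, t6, t7}, keep only states in Sat with some successor in Z. Z1 = {t1, t2, t6, t7}; Z2 = {t2, t6, t7}; fixed.
Sat(EG (p ∨ r)) = {t2, t6, t7}
A[(p ∧ b) U EG (p ∨ r)]: least fixpoint, start Z0 = Sat(EG (p ∨ r)) = {t2, t6, t7}, add states in Sat(p ∧ b) with every successor in Z. Already a fixed point.
Sat(A[(p ∧ b) U EG (p ∨ r)]) = {t2, t6, t7}

{t2, t6, t7}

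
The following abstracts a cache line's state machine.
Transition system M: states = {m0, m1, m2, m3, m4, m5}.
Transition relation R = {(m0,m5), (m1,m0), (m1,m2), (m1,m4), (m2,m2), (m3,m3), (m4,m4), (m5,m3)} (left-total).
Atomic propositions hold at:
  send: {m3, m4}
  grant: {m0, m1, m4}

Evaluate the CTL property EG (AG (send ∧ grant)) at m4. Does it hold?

Sat(send ∧ grant) = {m4}
AG (send ∧ grant): greatest fixpoint, start Z0 = {m4}, keep only states in Sat with every successor in Z. Already a fixed point.
Sat(AG (send ∧ grant)) = {m4}
EG (AG (send ∧ grant)): greatest fixpoint, start Z0 = {m4}, keep only states in Sat with some successor in Z. Already a fixed point.
Sat(EG (AG (send ∧ grant))) = {m4}
m4 ∈ Sat(EG (AG (send ∧ grant))) = {m4}, so the formula holds at m4.

Yes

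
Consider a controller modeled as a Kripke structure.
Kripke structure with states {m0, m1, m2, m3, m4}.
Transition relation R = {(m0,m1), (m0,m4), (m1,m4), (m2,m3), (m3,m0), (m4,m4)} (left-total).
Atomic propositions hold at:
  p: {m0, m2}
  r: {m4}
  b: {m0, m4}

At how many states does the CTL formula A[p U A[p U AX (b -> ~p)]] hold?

4

Sat(~p) = {m1, m3, m4}
Sat(b -> ~p) = {m1, m2, m3, m4}
Sat(AX (b -> ~p)) = {s : every successor in {m1, m2, m3, m4}} = {m0, m1, m2, m4}
A[p U AX (b -> ~p)]: least fixpoint, start Z0 = Sat(AX (b -> ~p)) = {m0, m1, m2, m4}, add states in Sat(p) with every successor in Z. Already a fixed point.
Sat(A[p U AX (b -> ~p)]) = {m0, m1, m2, m4}
A[p U A[p U AX (b -> ~p)]]: least fixpoint, start Z0 = Sat(A[p U AX (b -> ~p)]) = {m0, m1, m2, m4}, add states in Sat(p) with every successor in Z. Already a fixed point.
Sat(A[p U A[p U AX (b -> ~p)]]) = {m0, m1, m2, m4}
|Sat(A[p U A[p U AX (b -> ~p)]])| = |{m0, m1, m2, m4}| = 4.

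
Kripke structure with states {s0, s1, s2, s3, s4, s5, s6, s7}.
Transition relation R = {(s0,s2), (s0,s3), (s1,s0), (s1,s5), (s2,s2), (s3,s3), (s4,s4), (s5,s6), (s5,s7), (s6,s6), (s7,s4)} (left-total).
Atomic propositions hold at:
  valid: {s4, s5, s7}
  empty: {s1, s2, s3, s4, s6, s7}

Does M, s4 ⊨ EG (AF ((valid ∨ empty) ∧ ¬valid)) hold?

Sat(valid ∨ empty) = {s1, s2, s3, s4, s5, s6, s7}
Sat(¬valid) = {s0, s1, s2, s3, s6}
Sat((valid ∨ empty) ∧ ¬valid) = {s1, s2, s3, s6}
AF ((valid ∨ empty) ∧ ¬valid): least fixpoint, start Z0 = {s1, s2, s3, s6}, add states with every successor in Z. Z1 = {s0, s1, s2, s3, s6}; fixed.
Sat(AF ((valid ∨ empty) ∧ ¬valid)) = {s0, s1, s2, s3, s6}
EG (AF ((valid ∨ empty) ∧ ¬valid)): greatest fixpoint, start Z0 = {s0, s1, s2, s3, s6}, keep only states in Sat with some successor in Z. Already a fixed point.
Sat(EG (AF ((valid ∨ empty) ∧ ¬valid))) = {s0, s1, s2, s3, s6}
s4 ∉ Sat(EG (AF ((valid ∨ empty) ∧ ¬valid))) = {s0, s1, s2, s3, s6}, so the formula does not hold at s4.

No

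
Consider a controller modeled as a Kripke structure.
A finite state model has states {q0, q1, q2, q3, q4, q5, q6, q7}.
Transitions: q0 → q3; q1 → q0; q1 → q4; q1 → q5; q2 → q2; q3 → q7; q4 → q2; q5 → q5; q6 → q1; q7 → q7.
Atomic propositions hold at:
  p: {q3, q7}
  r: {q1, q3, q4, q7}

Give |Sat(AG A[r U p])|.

2

A[r U p]: least fixpoint, start Z0 = Sat(p) = {q3, q7}, add states in Sat(r) with every successor in Z. Already a fixed point.
Sat(A[r U p]) = {q3, q7}
AG A[r U p]: greatest fixpoint, start Z0 = {q3, q7}, keep only states in Sat with every successor in Z. Already a fixed point.
Sat(AG A[r U p]) = {q3, q7}
|Sat(AG A[r U p])| = |{q3, q7}| = 2.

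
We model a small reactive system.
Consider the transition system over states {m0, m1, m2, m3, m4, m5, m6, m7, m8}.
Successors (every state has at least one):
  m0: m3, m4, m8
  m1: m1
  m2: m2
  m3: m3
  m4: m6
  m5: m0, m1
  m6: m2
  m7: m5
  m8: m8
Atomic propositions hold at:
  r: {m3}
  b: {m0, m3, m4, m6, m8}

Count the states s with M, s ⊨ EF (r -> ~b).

8

Sat(~b) = {m1, m2, m5, m7}
Sat(r -> ~b) = {m0, m1, m2, m4, m5, m6, m7, m8}
EF (r -> ~b): least fixpoint, start Z0 = {m0, m1, m2, m4, m5, m6, m7, m8}, add states with some successor in Z. Already a fixed point.
Sat(EF (r -> ~b)) = {m0, m1, m2, m4, m5, m6, m7, m8}
|Sat(EF (r -> ~b))| = |{m0, m1, m2, m4, m5, m6, m7, m8}| = 8.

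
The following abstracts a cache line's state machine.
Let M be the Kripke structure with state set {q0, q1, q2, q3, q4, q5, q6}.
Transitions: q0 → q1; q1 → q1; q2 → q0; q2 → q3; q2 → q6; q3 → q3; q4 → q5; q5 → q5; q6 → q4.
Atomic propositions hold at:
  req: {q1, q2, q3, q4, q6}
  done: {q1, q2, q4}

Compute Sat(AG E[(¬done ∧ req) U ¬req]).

{q5}

Sat(¬done) = {q0, q3, q5, q6}
Sat(¬done ∧ req) = {q3, q6}
Sat(¬req) = {q0, q5}
E[(¬done ∧ req) U ¬req]: least fixpoint, start Z0 = Sat(¬req) = {q0, q5}, add states in Sat(¬done ∧ req) with some successor in Z. Already a fixed point.
Sat(E[(¬done ∧ req) U ¬req]) = {q0, q5}
AG E[(¬done ∧ req) U ¬req]: greatest fixpoint, start Z0 = {q0, q5}, keep only states in Sat with every successor in Z. Z1 = {q5}; fixed.
Sat(AG E[(¬done ∧ req) U ¬req]) = {q5}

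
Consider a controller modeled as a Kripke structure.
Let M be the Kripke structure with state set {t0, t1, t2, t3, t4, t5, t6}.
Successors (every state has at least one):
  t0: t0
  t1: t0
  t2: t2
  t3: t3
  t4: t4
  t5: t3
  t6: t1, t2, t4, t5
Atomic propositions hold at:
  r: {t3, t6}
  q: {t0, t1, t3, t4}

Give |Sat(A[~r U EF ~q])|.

3

Sat(~r) = {t0, t1, t2, t4, t5}
Sat(~q) = {t2, t5, t6}
EF ~q: least fixpoint, start Z0 = {t2, t5, t6}, add states with some successor in Z. Already a fixed point.
Sat(EF ~q) = {t2, t5, t6}
A[~r U EF ~q]: least fixpoint, start Z0 = Sat(EF ~q) = {t2, t5, t6}, add states in Sat(~r) with every successor in Z. Already a fixed point.
Sat(A[~r U EF ~q]) = {t2, t5, t6}
|Sat(A[~r U EF ~q])| = |{t2, t5, t6}| = 3.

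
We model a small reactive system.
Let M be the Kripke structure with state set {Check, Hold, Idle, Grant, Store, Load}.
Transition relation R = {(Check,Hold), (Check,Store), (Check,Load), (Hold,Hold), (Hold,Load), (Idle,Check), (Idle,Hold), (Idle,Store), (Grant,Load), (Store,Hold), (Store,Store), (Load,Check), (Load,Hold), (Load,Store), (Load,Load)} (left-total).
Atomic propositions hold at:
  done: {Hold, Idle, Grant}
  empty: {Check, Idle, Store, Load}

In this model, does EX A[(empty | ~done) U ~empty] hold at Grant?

Sat(~done) = {Check, Store, Load}
Sat(empty | ~done) = {Check, Idle, Store, Load}
Sat(~empty) = {Hold, Grant}
A[(empty | ~done) U ~empty]: least fixpoint, start Z0 = Sat(~empty) = {Hold, Grant}, add states in Sat(empty | ~done) with every successor in Z. Already a fixed point.
Sat(A[(empty | ~done) U ~empty]) = {Hold, Grant}
Sat(EX A[(empty | ~done) U ~empty]) = {s : some successor in {Hold, Grant}} = {Check, Hold, Idle, Store, Load}
Grant ∉ Sat(EX A[(empty | ~done) U ~empty]) = {Check, Hold, Idle, Store, Load}, so the formula does not hold at Grant.

No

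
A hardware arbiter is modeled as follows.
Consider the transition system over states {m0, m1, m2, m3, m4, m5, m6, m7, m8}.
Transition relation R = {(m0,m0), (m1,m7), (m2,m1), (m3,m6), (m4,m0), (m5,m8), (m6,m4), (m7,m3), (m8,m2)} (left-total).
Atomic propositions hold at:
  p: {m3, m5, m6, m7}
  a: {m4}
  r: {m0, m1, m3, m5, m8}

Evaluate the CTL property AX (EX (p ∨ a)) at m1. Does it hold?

Yes

Sat(p ∨ a) = {m3, m4, m5, m6, m7}
Sat(EX (p ∨ a)) = {s : some successor in {m3, m4, m5, m6, m7}} = {m1, m3, m6, m7}
Sat(AX (EX (p ∨ a))) = {s : every successor in {m1, m3, m6, m7}} = {m1, m2, m3, m7}
m1 ∈ Sat(AX (EX (p ∨ a))) = {m1, m2, m3, m7}, so the formula holds at m1.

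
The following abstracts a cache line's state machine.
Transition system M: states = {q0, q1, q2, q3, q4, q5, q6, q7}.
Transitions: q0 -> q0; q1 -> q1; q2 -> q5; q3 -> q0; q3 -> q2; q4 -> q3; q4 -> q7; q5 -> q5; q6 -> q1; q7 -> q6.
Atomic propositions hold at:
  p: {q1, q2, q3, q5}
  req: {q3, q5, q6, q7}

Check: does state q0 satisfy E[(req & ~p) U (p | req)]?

Sat(~p) = {q0, q4, q6, q7}
Sat(req & ~p) = {q6, q7}
Sat(p | req) = {q1, q2, q3, q5, q6, q7}
E[(req & ~p) U (p | req)]: least fixpoint, start Z0 = Sat((p | req)) = {q1, q2, q3, q5, q6, q7}, add states in Sat(req & ~p) with some successor in Z. Already a fixed point.
Sat(E[(req & ~p) U (p | req)]) = {q1, q2, q3, q5, q6, q7}
q0 ∉ Sat(E[(req & ~p) U (p | req)]) = {q1, q2, q3, q5, q6, q7}, so the formula does not hold at q0.

No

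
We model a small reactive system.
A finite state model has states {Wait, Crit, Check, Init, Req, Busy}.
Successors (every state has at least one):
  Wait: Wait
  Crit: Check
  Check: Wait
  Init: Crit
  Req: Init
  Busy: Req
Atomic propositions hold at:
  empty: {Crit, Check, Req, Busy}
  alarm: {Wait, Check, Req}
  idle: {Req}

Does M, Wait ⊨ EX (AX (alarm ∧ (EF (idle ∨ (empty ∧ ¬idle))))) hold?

Sat(¬idle) = {Wait, Crit, Check, Init, Busy}
Sat(empty ∧ ¬idle) = {Crit, Check, Busy}
Sat(idle ∨ (empty ∧ ¬idle)) = {Crit, Check, Req, Busy}
EF (idle ∨ (empty ∧ ¬idle)): least fixpoint, start Z0 = {Crit, Check, Req, Busy}, add states with some successor in Z. Z1 = {Crit, Check, Init, Req, Busy}; fixed.
Sat(EF (idle ∨ (empty ∧ ¬idle))) = {Crit, Check, Init, Req, Busy}
Sat(alarm ∧ (EF (idle ∨ (empty ∧ ¬idle)))) = {Check, Req}
Sat(AX (alarm ∧ (EF (idle ∨ (empty ∧ ¬idle))))) = {s : every successor in {Check, Req}} = {Crit, Busy}
Sat(EX (AX (alarm ∧ (EF (idle ∨ (empty ∧ ¬idle)))))) = {s : some successor in {Crit, Busy}} = {Init}
Wait ∉ Sat(EX (AX (alarm ∧ (EF (idle ∨ (empty ∧ ¬idle)))))) = {Init}, so the formula does not hold at Wait.

No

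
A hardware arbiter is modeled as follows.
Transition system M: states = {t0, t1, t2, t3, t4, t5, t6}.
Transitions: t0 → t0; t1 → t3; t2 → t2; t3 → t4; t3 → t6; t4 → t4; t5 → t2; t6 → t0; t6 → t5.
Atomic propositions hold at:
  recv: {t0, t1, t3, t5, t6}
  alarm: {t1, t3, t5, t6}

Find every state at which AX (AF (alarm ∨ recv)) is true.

{t0, t1, t6}

Sat(alarm ∨ recv) = {t0, t1, t3, t5, t6}
AF (alarm ∨ recv): least fixpoint, start Z0 = {t0, t1, t3, t5, t6}, add states with every successor in Z. Already a fixed point.
Sat(AF (alarm ∨ recv)) = {t0, t1, t3, t5, t6}
Sat(AX (AF (alarm ∨ recv))) = {s : every successor in {t0, t1, t3, t5, t6}} = {t0, t1, t6}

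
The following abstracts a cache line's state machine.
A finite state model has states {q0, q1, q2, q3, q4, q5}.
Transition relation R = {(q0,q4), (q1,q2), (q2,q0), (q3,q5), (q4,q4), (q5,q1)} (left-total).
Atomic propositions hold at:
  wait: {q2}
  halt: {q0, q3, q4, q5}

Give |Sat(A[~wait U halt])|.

Sat(~wait) = {q0, q1, q3, q4, q5}
A[~wait U halt]: least fixpoint, start Z0 = Sat(halt) = {q0, q3, q4, q5}, add states in Sat(~wait) with every successor in Z. Already a fixed point.
Sat(A[~wait U halt]) = {q0, q3, q4, q5}
|Sat(A[~wait U halt])| = |{q0, q3, q4, q5}| = 4.

4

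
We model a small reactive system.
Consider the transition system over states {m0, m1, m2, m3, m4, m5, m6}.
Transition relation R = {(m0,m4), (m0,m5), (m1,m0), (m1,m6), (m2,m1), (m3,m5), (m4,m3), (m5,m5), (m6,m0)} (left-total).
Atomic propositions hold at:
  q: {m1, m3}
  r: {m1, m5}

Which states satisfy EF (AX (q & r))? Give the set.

{m2}

Sat(q & r) = {m1}
Sat(AX (q & r)) = {s : every successor in {m1}} = {m2}
EF (AX (q & r)): least fixpoint, start Z0 = {m2}, add states with some successor in Z. Already a fixed point.
Sat(EF (AX (q & r))) = {m2}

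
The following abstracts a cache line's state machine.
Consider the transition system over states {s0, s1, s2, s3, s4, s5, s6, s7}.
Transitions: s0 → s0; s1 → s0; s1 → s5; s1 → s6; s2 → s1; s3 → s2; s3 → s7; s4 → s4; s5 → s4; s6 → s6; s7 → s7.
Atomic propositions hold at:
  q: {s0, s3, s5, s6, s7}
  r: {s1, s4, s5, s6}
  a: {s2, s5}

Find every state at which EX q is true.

Sat(EX q) = {s : some successor in {s0, s3, s5, s6, s7}} = {s0, s1, s3, s6, s7}

{s0, s1, s3, s6, s7}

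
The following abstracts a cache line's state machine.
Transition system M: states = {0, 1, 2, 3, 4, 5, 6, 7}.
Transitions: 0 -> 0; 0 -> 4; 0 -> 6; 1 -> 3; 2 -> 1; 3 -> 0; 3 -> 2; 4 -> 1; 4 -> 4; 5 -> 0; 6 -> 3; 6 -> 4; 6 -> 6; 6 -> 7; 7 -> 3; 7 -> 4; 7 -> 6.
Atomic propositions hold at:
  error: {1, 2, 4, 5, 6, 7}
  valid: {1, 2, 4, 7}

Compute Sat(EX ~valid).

Sat(~valid) = {0, 3, 5, 6}
Sat(EX ~valid) = {s : some successor in {0, 3, 5, 6}} = {0, 1, 3, 5, 6, 7}

{0, 1, 3, 5, 6, 7}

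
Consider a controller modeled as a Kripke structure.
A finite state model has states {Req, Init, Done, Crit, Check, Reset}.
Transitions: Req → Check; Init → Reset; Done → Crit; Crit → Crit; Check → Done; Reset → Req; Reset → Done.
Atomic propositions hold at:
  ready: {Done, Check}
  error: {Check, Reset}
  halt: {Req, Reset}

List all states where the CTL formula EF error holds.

EF error: least fixpoint, start Z0 = {Check, Reset}, add states with some successor in Z. Z1 = {Req, Init, Check, Reset}; fixed.
Sat(EF error) = {Req, Init, Check, Reset}

{Req, Init, Check, Reset}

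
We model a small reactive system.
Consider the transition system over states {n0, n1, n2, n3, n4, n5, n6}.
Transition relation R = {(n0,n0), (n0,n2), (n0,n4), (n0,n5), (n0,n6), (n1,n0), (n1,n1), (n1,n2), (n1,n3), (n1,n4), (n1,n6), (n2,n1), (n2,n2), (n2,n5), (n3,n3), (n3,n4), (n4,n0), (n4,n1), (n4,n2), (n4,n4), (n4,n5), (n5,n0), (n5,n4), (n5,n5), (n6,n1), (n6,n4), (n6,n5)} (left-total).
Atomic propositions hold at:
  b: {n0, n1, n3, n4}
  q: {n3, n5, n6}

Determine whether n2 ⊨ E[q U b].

No

E[q U b]: least fixpoint, start Z0 = Sat(b) = {n0, n1, n3, n4}, add states in Sat(q) with some successor in Z. Z1 = {n0, n1, n3, n4, n5, n6}; fixed.
Sat(E[q U b]) = {n0, n1, n3, n4, n5, n6}
n2 ∉ Sat(E[q U b]) = {n0, n1, n3, n4, n5, n6}, so the formula does not hold at n2.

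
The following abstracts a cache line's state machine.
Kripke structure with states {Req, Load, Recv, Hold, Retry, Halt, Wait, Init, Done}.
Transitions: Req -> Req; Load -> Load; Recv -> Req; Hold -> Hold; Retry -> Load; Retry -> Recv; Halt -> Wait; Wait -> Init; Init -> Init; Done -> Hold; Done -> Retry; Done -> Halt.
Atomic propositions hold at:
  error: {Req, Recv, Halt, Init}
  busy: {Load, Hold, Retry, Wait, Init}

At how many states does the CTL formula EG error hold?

3

EG error: greatest fixpoint, start Z0 = {Req, Recv, Halt, Init}, keep only states in Sat with some successor in Z. Z1 = {Req, Recv, Init}; fixed.
Sat(EG error) = {Req, Recv, Init}
|Sat(EG error)| = |{Req, Recv, Init}| = 3.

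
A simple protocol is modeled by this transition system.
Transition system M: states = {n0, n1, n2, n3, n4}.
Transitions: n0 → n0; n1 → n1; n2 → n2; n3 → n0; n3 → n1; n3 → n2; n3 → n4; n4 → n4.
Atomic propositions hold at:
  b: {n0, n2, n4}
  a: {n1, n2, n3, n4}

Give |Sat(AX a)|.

Sat(AX a) = {s : every successor in {n1, n2, n3, n4}} = {n1, n2, n4}
|Sat(AX a)| = |{n1, n2, n4}| = 3.

3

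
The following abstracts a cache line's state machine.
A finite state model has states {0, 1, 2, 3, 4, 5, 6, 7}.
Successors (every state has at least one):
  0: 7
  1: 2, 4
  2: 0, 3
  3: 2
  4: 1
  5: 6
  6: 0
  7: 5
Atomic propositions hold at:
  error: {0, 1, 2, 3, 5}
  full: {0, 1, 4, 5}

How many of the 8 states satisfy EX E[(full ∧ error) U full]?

Sat(full ∧ error) = {0, 1, 5}
E[(full ∧ error) U full]: least fixpoint, start Z0 = Sat(full) = {0, 1, 4, 5}, add states in Sat(full ∧ error) with some successor in Z. Already a fixed point.
Sat(E[(full ∧ error) U full]) = {0, 1, 4, 5}
Sat(EX E[(full ∧ error) U full]) = {s : some successor in {0, 1, 4, 5}} = {1, 2, 4, 6, 7}
|Sat(EX E[(full ∧ error) U full])| = |{1, 2, 4, 6, 7}| = 5.

5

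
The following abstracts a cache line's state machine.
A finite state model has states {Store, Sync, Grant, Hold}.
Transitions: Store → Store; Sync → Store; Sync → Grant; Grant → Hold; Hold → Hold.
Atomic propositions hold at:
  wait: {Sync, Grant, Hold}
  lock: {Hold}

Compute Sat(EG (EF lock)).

EF lock: least fixpoint, start Z0 = {Hold}, add states with some successor in Z. Z1 = {Grant, Hold}; Z2 = {Sync, Grant, Hold}; fixed.
Sat(EF lock) = {Sync, Grant, Hold}
EG (EF lock): greatest fixpoint, start Z0 = {Sync, Grant, Hold}, keep only states in Sat with some successor in Z. Already a fixed point.
Sat(EG (EF lock)) = {Sync, Grant, Hold}

{Sync, Grant, Hold}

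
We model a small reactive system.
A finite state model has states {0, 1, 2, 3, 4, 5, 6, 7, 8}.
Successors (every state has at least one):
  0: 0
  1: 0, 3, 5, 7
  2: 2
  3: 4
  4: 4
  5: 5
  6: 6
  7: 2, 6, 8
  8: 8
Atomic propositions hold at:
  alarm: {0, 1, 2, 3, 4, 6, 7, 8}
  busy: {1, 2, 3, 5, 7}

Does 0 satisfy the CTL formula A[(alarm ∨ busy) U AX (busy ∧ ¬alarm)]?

No

Sat(alarm ∨ busy) = {0, 1, 2, 3, 4, 5, 6, 7, 8}
Sat(¬alarm) = {5}
Sat(busy ∧ ¬alarm) = {5}
Sat(AX (busy ∧ ¬alarm)) = {s : every successor in {5}} = {5}
A[(alarm ∨ busy) U AX (busy ∧ ¬alarm)]: least fixpoint, start Z0 = Sat(AX (busy ∧ ¬alarm)) = {5}, add states in Sat(alarm ∨ busy) with every successor in Z. Already a fixed point.
Sat(A[(alarm ∨ busy) U AX (busy ∧ ¬alarm)]) = {5}
0 ∉ Sat(A[(alarm ∨ busy) U AX (busy ∧ ¬alarm)]) = {5}, so the formula does not hold at 0.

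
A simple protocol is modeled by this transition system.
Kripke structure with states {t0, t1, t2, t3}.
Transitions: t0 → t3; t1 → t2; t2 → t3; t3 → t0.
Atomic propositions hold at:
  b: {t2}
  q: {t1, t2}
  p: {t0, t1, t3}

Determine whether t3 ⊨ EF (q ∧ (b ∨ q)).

No

Sat(b ∨ q) = {t1, t2}
Sat(q ∧ (b ∨ q)) = {t1, t2}
EF (q ∧ (b ∨ q)): least fixpoint, start Z0 = {t1, t2}, add states with some successor in Z. Already a fixed point.
Sat(EF (q ∧ (b ∨ q))) = {t1, t2}
t3 ∉ Sat(EF (q ∧ (b ∨ q))) = {t1, t2}, so the formula does not hold at t3.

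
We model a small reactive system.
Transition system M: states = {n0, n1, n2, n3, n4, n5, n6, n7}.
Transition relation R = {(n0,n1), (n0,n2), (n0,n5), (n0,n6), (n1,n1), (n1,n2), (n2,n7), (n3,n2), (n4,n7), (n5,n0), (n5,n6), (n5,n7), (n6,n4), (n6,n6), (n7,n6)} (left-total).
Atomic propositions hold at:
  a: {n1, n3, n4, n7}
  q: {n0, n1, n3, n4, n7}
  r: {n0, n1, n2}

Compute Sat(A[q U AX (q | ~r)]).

Sat(~r) = {n3, n4, n5, n6, n7}
Sat(q | ~r) = {n0, n1, n3, n4, n5, n6, n7}
Sat(AX (q | ~r)) = {s : every successor in {n0, n1, n3, n4, n5, n6, n7}} = {n2, n4, n5, n6, n7}
A[q U AX (q | ~r)]: least fixpoint, start Z0 = Sat(AX (q | ~r)) = {n2, n4, n5, n6, n7}, add states in Sat(q) with every successor in Z. Z1 = {n2, n3, n4, n5, n6, n7}; fixed.
Sat(A[q U AX (q | ~r)]) = {n2, n3, n4, n5, n6, n7}

{n2, n3, n4, n5, n6, n7}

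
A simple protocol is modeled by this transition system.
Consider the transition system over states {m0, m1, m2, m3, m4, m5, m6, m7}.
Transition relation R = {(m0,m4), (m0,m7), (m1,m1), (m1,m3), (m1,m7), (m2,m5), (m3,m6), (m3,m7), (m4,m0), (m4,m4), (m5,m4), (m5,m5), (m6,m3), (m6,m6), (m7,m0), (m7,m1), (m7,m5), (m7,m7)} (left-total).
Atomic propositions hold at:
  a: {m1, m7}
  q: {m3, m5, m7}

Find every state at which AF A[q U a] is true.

A[q U a]: least fixpoint, start Z0 = Sat(a) = {m1, m7}, add states in Sat(q) with every successor in Z. Already a fixed point.
Sat(A[q U a]) = {m1, m7}
AF A[q U a]: least fixpoint, start Z0 = {m1, m7}, add states with every successor in Z. Already a fixed point.
Sat(AF A[q U a]) = {m1, m7}

{m1, m7}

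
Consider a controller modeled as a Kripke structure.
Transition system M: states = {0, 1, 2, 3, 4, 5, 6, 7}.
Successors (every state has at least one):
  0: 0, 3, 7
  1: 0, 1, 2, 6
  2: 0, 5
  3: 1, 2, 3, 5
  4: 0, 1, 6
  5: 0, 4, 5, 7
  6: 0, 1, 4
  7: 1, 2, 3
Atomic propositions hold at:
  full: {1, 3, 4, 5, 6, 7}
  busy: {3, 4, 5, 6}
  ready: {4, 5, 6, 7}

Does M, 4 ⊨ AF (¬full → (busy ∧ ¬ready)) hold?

Sat(¬full) = {0, 2}
Sat(¬ready) = {0, 1, 2, 3}
Sat(busy ∧ ¬ready) = {3}
Sat(¬full → (busy ∧ ¬ready)) = {1, 3, 4, 5, 6, 7}
AF (¬full → (busy ∧ ¬ready)): least fixpoint, start Z0 = {1, 3, 4, 5, 6, 7}, add states with every successor in Z. Already a fixed point.
Sat(AF (¬full → (busy ∧ ¬ready))) = {1, 3, 4, 5, 6, 7}
4 ∈ Sat(AF (¬full → (busy ∧ ¬ready))) = {1, 3, 4, 5, 6, 7}, so the formula holds at 4.

Yes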